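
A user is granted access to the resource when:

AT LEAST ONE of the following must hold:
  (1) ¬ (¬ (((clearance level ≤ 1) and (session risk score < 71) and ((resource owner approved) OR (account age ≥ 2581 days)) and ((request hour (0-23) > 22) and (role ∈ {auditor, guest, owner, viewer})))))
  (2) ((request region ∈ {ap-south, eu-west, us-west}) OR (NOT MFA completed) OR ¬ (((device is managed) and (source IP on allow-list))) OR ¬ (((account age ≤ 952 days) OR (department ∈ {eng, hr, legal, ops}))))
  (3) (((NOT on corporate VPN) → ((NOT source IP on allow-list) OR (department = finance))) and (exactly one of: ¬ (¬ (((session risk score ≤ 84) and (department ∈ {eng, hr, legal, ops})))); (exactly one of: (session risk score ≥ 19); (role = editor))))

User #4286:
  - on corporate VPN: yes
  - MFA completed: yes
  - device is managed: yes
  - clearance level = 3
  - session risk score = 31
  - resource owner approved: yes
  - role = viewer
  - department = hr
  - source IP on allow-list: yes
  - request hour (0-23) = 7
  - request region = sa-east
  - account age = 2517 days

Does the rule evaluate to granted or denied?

Denied

Atomic conditions:
  clearance level ≤ 1: 3 ≤ 1 is false
  session risk score < 71: 31 < 71 is true
  resource owner approved: yes → true
  account age ≥ 2581 days: 2517 ≥ 2581 is false
  request hour (0-23) > 22: 7 > 22 is false
  role ∈ {auditor, guest, owner, viewer}: viewer is in the set → true
  request region ∈ {ap-south, eu-west, us-west}: sa-east is not in the set → false
  NOT MFA completed: yes → false
  device is managed: yes → true
  source IP on allow-list: yes → true
  account age ≤ 952 days: 2517 ≤ 952 is false
  department ∈ {eng, hr, legal, ops}: hr is in the set → true
  NOT on corporate VPN: yes → false
  NOT source IP on allow-list: yes → false
  department = finance: hr == finance is false
  session risk score ≤ 84: 31 ≤ 84 is true
  session risk score ≥ 19: 31 ≥ 19 is true
  role = editor: viewer == editor is false
Combine:
[1.1.1.3] true OR false = true
[1.1.1.4] false AND true = false
[1.1.1] false AND true AND true AND false = false
[1.1] NOT false = true
[1] NOT true = false
[2.3.1] true AND true = true
[2.3] NOT true = false
[2.4.1] false OR true = true
[2.4] NOT true = false
[2] false OR false OR false OR false = false
[3.1.2] false OR false = false
[3.1] false → false (antecedent false ⇒ implication holds) = true
[3.2.1.1.1] true AND true = true
[3.2.1.1] NOT true = false
[3.2.1] NOT false = true
[3.2.2] exactly-one(true, false) = true
[3.2] exactly-one(true, true) = false
[3] true AND false = false
[root] false OR false OR false = false
Overall: false → denied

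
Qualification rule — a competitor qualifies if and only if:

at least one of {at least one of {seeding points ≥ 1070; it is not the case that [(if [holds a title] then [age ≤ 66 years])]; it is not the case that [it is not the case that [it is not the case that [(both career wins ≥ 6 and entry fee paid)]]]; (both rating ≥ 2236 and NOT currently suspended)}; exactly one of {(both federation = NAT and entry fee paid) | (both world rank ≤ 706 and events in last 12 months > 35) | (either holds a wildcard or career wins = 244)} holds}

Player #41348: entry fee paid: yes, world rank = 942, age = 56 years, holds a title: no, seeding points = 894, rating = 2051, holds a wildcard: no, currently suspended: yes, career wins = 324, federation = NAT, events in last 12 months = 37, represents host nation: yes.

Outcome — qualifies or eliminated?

Qualifies

Atomic conditions:
  seeding points ≥ 1070: 894 ≥ 1070 is false
  holds a title: no → false
  age ≤ 66 years: 56 ≤ 66 is true
  career wins ≥ 6: 324 ≥ 6 is true
  entry fee paid: yes → true
  rating ≥ 2236: 2051 ≥ 2236 is false
  NOT currently suspended: yes → false
  federation = NAT: NAT == NAT is true
  world rank ≤ 706: 942 ≤ 706 is false
  events in last 12 months > 35: 37 > 35 is true
  holds a wildcard: no → false
  career wins = 244: 324 == 244 is false
Combine:
[1.2.1] false → true (antecedent false ⇒ implication holds) = true
[1.2] NOT true = false
[1.3.1.1.1] true AND true = true
[1.3.1.1] NOT true = false
[1.3.1] NOT false = true
[1.3] NOT true = false
[1.4] false AND false = false
[1] false OR false OR false OR false = false
[2.1] true AND true = true
[2.2] false AND true = false
[2.3] false OR false = false
[2] exactly-one(true, false, false) = true
[root] false OR true = true
Overall: true → qualifies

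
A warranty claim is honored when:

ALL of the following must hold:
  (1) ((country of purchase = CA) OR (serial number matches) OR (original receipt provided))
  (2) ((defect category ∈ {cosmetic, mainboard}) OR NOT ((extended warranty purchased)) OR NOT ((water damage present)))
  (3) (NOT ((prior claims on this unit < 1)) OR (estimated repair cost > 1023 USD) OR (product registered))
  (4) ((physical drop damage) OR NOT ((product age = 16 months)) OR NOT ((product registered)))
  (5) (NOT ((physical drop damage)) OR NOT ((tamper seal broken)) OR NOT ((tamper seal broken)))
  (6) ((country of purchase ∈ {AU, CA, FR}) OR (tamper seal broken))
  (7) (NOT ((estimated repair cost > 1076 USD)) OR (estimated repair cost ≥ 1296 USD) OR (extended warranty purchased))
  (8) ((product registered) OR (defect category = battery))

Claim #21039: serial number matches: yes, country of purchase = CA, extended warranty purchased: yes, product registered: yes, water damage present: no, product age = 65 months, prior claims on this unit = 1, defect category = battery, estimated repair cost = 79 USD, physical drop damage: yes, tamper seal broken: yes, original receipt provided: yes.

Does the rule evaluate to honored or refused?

Refused

Atomic conditions:
  country of purchase = CA: CA == CA is true
  serial number matches: yes → true
  original receipt provided: yes → true
  defect category ∈ {cosmetic, mainboard}: battery is not in the set → false
  extended warranty purchased: yes → true
  water damage present: no → false
  prior claims on this unit < 1: 1 < 1 is false
  estimated repair cost > 1023 USD: 79 > 1023 is false
  product registered: yes → true
  physical drop damage: yes → true
  product age = 16 months: 65 == 16 is false
  tamper seal broken: yes → true
  country of purchase ∈ {AU, CA, FR}: CA is in the set → true
  estimated repair cost > 1076 USD: 79 > 1076 is false
  estimated repair cost ≥ 1296 USD: 79 ≥ 1296 is false
  defect category = battery: battery == battery is true
Combine:
[1] true OR true OR true = true
[2.2] NOT true = false
[2.3] NOT false = true
[2] false OR false OR true = true
[3.1] NOT false = true
[3] true OR false OR true = true
[4.2] NOT false = true
[4.3] NOT true = false
[4] true OR true OR false = true
[5.1] NOT true = false
[5.2] NOT true = false
[5.3] NOT true = false
[5] false OR false OR false = false
[6] true OR true = true
[7.1] NOT false = true
[7] true OR false OR true = true
[8] true OR true = true
[root] true AND true AND true AND true AND false AND true AND true AND true = false
Overall: false → refused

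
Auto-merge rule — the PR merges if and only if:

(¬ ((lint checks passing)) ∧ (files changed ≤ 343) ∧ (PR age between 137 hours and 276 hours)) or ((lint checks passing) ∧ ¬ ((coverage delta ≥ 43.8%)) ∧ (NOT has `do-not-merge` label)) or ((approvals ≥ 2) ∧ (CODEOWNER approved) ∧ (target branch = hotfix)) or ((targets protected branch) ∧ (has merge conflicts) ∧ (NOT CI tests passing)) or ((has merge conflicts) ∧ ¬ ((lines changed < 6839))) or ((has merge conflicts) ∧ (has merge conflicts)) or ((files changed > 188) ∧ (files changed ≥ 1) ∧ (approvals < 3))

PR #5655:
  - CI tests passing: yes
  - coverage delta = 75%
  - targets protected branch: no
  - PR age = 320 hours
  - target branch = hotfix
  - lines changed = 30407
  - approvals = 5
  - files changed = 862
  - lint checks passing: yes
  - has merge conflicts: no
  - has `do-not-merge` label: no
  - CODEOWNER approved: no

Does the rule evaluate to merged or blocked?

Blocked

Atomic conditions:
  lint checks passing: yes → true
  files changed ≤ 343: 862 ≤ 343 is false
  PR age between 137 hours and 276 hours: 320 in [137, 276] is false
  coverage delta ≥ 43.8%: 75 ≥ 43.8 is true
  NOT has `do-not-merge` label: no → true
  approvals ≥ 2: 5 ≥ 2 is true
  CODEOWNER approved: no → false
  target branch = hotfix: hotfix == hotfix is true
  targets protected branch: no → false
  has merge conflicts: no → false
  NOT CI tests passing: yes → false
  lines changed < 6839: 30407 < 6839 is false
  files changed > 188: 862 > 188 is true
  files changed ≥ 1: 862 ≥ 1 is true
  approvals < 3: 5 < 3 is false
Combine:
[1.1] NOT true = false
[1] false AND false AND false = false
[2.2] NOT true = false
[2] true AND false AND true = false
[3] true AND false AND true = false
[4] false AND false AND false = false
[5.2] NOT false = true
[5] false AND true = false
[6] false AND false = false
[7] true AND true AND false = false
[root] false OR false OR false OR false OR false OR false OR false = false
Overall: false → blocked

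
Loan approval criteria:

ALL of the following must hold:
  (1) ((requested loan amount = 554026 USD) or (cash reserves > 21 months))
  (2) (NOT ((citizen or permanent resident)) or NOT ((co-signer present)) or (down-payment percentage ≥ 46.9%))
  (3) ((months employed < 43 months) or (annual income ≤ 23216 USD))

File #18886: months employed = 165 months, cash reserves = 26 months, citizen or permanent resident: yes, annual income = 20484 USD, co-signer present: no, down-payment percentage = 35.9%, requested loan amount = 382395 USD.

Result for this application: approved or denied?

Atomic conditions:
  requested loan amount = 554026 USD: 382395 == 554026 is false
  cash reserves > 21 months: 26 > 21 is true
  citizen or permanent resident: yes → true
  co-signer present: no → false
  down-payment percentage ≥ 46.9%: 35.9 ≥ 46.9 is false
  months employed < 43 months: 165 < 43 is false
  annual income ≤ 23216 USD: 20484 ≤ 23216 is true
Combine:
[1] false OR true = true
[2.1] NOT true = false
[2.2] NOT false = true
[2] false OR true OR false = true
[3] false OR true = true
[root] true AND true AND true = true
Overall: true → approved

Approved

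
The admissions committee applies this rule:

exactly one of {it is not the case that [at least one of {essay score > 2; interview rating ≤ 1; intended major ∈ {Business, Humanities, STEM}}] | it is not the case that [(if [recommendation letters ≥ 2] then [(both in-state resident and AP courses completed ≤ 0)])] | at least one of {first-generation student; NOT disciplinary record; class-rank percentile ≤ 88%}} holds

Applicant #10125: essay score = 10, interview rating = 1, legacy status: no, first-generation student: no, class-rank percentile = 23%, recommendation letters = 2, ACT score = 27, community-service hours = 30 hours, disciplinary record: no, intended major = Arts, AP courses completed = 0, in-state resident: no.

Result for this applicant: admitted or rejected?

Atomic conditions:
  essay score > 2: 10 > 2 is true
  interview rating ≤ 1: 1 ≤ 1 is true
  intended major ∈ {Business, Humanities, STEM}: Arts is not in the set → false
  recommendation letters ≥ 2: 2 ≥ 2 is true
  in-state resident: no → false
  AP courses completed ≤ 0: 0 ≤ 0 is true
  first-generation student: no → false
  NOT disciplinary record: no → true
  class-rank percentile ≤ 88%: 23 ≤ 88 is true
Combine:
[1.1] true OR true OR false = true
[1] NOT true = false
[2.1.2] false AND true = false
[2.1] true → false = false
[2] NOT false = true
[3] false OR true OR true = true
[root] exactly-one(false, true, true) = false
Overall: false → rejected

Rejected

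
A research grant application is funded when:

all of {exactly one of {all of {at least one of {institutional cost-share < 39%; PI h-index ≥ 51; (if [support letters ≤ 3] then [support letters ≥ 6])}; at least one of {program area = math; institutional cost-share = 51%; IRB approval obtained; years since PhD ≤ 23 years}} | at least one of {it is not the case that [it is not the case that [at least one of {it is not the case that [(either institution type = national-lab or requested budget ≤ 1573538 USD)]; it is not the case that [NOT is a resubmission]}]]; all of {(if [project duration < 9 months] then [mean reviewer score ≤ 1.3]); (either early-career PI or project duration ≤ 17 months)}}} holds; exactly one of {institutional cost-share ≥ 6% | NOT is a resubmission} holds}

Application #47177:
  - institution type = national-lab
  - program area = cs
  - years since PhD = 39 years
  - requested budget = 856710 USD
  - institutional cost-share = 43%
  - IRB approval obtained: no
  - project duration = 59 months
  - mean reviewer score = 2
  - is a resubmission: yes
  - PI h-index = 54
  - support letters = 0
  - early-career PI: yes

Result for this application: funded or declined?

Funded

Atomic conditions:
  institutional cost-share < 39%: 43 < 39 is false
  PI h-index ≥ 51: 54 ≥ 51 is true
  support letters ≤ 3: 0 ≤ 3 is true
  support letters ≥ 6: 0 ≥ 6 is false
  program area = math: cs == math is false
  institutional cost-share = 51%: 43 == 51 is false
  IRB approval obtained: no → false
  years since PhD ≤ 23 years: 39 ≤ 23 is false
  institution type = national-lab: national-lab == national-lab is true
  requested budget ≤ 1573538 USD: 856710 ≤ 1573538 is true
  NOT is a resubmission: yes → false
  project duration < 9 months: 59 < 9 is false
  mean reviewer score ≤ 1.3: 2 ≤ 1.3 is false
  early-career PI: yes → true
  project duration ≤ 17 months: 59 ≤ 17 is false
  institutional cost-share ≥ 6%: 43 ≥ 6 is true
Combine:
[1.1.1.3] true → false = false
[1.1.1] false OR true OR false = true
[1.1.2] false OR false OR false OR false = false
[1.1] true AND false = false
[1.2.1.1.1.1.1] true OR true = true
[1.2.1.1.1.1] NOT true = false
[1.2.1.1.1.2] NOT false = true
[1.2.1.1.1] false OR true = true
[1.2.1.1] NOT true = false
[1.2.1] NOT false = true
[1.2.2.1] false → false (antecedent false ⇒ implication holds) = true
[1.2.2.2] true OR false = true
[1.2.2] true AND true = true
[1.2] true OR true = true
[1] exactly-one(false, true) = true
[2] exactly-one(true, false) = true
[root] true AND true = true
Overall: true → funded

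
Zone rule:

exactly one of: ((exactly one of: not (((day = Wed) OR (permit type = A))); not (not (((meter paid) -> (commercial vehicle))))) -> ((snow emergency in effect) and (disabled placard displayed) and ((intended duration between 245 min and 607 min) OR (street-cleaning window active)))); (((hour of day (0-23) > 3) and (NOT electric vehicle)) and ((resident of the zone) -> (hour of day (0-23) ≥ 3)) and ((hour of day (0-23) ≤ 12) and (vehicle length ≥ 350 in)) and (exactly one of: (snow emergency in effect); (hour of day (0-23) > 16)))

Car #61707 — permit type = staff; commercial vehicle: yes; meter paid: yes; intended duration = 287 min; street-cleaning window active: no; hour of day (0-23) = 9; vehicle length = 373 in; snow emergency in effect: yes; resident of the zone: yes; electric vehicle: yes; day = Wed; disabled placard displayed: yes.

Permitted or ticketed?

Atomic conditions:
  day = Wed: Wed == Wed is true
  permit type = A: staff == A is false
  meter paid: yes → true
  commercial vehicle: yes → true
  snow emergency in effect: yes → true
  disabled placard displayed: yes → true
  intended duration between 245 min and 607 min: 287 in [245, 607] is true
  street-cleaning window active: no → false
  hour of day (0-23) > 3: 9 > 3 is true
  NOT electric vehicle: yes → false
  resident of the zone: yes → true
  hour of day (0-23) ≥ 3: 9 ≥ 3 is true
  hour of day (0-23) ≤ 12: 9 ≤ 12 is true
  vehicle length ≥ 350 in: 373 ≥ 350 is true
  hour of day (0-23) > 16: 9 > 16 is false
Combine:
[1.1.1.1] true OR false = true
[1.1.1] NOT true = false
[1.1.2.1.1] true → true = true
[1.1.2.1] NOT true = false
[1.1.2] NOT false = true
[1.1] exactly-one(false, true) = true
[1.2.3] true OR false = true
[1.2] true AND true AND true = true
[1] true → true = true
[2.1] true AND false = false
[2.2] true → true = true
[2.3] true AND true = true
[2.4] exactly-one(true, false) = true
[2] false AND true AND true AND true = false
[root] exactly-one(true, false) = true
Overall: true → permitted

Permitted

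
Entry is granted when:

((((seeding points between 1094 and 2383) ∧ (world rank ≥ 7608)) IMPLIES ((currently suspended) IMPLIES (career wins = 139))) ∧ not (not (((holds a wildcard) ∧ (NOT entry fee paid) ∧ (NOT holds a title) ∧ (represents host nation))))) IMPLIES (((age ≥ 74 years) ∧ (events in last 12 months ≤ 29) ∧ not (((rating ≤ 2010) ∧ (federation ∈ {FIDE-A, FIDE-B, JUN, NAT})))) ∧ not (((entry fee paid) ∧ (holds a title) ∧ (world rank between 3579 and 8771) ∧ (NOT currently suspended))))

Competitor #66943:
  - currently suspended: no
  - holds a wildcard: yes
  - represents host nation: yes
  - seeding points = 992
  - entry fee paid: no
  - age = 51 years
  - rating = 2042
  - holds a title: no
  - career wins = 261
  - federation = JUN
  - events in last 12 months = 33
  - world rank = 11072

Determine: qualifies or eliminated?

Eliminated

Atomic conditions:
  seeding points between 1094 and 2383: 992 in [1094, 2383] is false
  world rank ≥ 7608: 11072 ≥ 7608 is true
  currently suspended: no → false
  career wins = 139: 261 == 139 is false
  holds a wildcard: yes → true
  NOT entry fee paid: no → true
  NOT holds a title: no → true
  represents host nation: yes → true
  age ≥ 74 years: 51 ≥ 74 is false
  events in last 12 months ≤ 29: 33 ≤ 29 is false
  rating ≤ 2010: 2042 ≤ 2010 is false
  federation ∈ {FIDE-A, FIDE-B, JUN, NAT}: JUN is in the set → true
  entry fee paid: no → false
  holds a title: no → false
  world rank between 3579 and 8771: 11072 in [3579, 8771] is false
  NOT currently suspended: no → true
Combine:
[1.1.1] false AND true = false
[1.1.2] false → false (antecedent false ⇒ implication holds) = true
[1.1] false → true (antecedent false ⇒ implication holds) = true
[1.2.1.1] true AND true AND true AND true = true
[1.2.1] NOT true = false
[1.2] NOT false = true
[1] true AND true = true
[2.1.3.1] false AND true = false
[2.1.3] NOT false = true
[2.1] false AND false AND true = false
[2.2.1] false AND false AND false AND true = false
[2.2] NOT false = true
[2] false AND true = false
[root] true → false = false
Overall: false → eliminated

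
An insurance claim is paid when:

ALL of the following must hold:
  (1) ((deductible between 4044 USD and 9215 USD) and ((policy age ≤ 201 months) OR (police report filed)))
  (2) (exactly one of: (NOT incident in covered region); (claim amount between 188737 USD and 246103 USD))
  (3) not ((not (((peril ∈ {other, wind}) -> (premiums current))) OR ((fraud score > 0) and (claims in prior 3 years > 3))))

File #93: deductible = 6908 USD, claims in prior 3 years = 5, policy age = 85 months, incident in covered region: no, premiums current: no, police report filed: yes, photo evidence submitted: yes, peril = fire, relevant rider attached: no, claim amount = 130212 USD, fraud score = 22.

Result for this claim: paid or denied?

Atomic conditions:
  deductible between 4044 USD and 9215 USD: 6908 in [4044, 9215] is true
  policy age ≤ 201 months: 85 ≤ 201 is true
  police report filed: yes → true
  NOT incident in covered region: no → true
  claim amount between 188737 USD and 246103 USD: 130212 in [188737, 246103] is false
  peril ∈ {other, wind}: fire is not in the set → false
  premiums current: no → false
  fraud score > 0: 22 > 0 is true
  claims in prior 3 years > 3: 5 > 3 is true
Combine:
[1.2] true OR true = true
[1] true AND true = true
[2] exactly-one(true, false) = true
[3.1.1.1] false → false (antecedent false ⇒ implication holds) = true
[3.1.1] NOT true = false
[3.1.2] true AND true = true
[3.1] false OR true = true
[3] NOT true = false
[root] true AND true AND false = false
Overall: false → denied

Denied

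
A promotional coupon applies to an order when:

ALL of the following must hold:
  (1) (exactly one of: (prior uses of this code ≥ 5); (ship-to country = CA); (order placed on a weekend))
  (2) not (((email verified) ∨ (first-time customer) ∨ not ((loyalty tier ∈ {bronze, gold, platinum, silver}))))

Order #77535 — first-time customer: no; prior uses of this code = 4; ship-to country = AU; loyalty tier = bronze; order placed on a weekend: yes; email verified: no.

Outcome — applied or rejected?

Atomic conditions:
  prior uses of this code ≥ 5: 4 ≥ 5 is false
  ship-to country = CA: AU == CA is false
  order placed on a weekend: yes → true
  email verified: no → false
  first-time customer: no → false
  loyalty tier ∈ {bronze, gold, platinum, silver}: bronze is in the set → true
Combine:
[1] exactly-one(false, false, true) = true
[2.1.3] NOT true = false
[2.1] false OR false OR false = false
[2] NOT false = true
[root] true AND true = true
Overall: true → applied

Applied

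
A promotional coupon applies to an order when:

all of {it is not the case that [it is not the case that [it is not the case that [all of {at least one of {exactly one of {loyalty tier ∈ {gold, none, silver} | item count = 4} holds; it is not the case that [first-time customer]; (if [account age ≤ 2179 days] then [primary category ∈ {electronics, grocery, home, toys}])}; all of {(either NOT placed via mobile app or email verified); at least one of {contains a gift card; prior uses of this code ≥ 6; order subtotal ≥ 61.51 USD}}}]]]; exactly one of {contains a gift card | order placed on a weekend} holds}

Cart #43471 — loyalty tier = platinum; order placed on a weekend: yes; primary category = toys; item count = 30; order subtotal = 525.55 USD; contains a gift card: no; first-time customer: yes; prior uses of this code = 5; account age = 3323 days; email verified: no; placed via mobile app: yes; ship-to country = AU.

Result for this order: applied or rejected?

Atomic conditions:
  loyalty tier ∈ {gold, none, silver}: platinum is not in the set → false
  item count = 4: 30 == 4 is false
  first-time customer: yes → true
  account age ≤ 2179 days: 3323 ≤ 2179 is false
  primary category ∈ {electronics, grocery, home, toys}: toys is in the set → true
  NOT placed via mobile app: yes → false
  email verified: no → false
  contains a gift card: no → false
  prior uses of this code ≥ 6: 5 ≥ 6 is false
  order subtotal ≥ 61.51 USD: 525.55 ≥ 61.51 is true
  order placed on a weekend: yes → true
Combine:
[1.1.1.1.1.1] exactly-one(false, false) = false
[1.1.1.1.1.2] NOT true = false
[1.1.1.1.1.3] false → true (antecedent false ⇒ implication holds) = true
[1.1.1.1.1] false OR false OR true = true
[1.1.1.1.2.1] false OR false = false
[1.1.1.1.2.2] false OR false OR true = true
[1.1.1.1.2] false AND true = false
[1.1.1.1] true AND false = false
[1.1.1] NOT false = true
[1.1] NOT true = false
[1] NOT false = true
[2] exactly-one(false, true) = true
[root] true AND true = true
Overall: true → applied

Applied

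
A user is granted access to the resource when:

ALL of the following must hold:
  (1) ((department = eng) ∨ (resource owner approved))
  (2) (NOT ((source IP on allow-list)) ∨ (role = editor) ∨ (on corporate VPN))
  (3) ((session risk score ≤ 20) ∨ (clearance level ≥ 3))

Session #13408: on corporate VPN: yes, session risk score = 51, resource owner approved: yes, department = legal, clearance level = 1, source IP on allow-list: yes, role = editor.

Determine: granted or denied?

Atomic conditions:
  department = eng: legal == eng is false
  resource owner approved: yes → true
  source IP on allow-list: yes → true
  role = editor: editor == editor is true
  on corporate VPN: yes → true
  session risk score ≤ 20: 51 ≤ 20 is false
  clearance level ≥ 3: 1 ≥ 3 is false
Combine:
[1] false OR true = true
[2.1] NOT true = false
[2] false OR true OR true = true
[3] false OR false = false
[root] true AND true AND false = false
Overall: false → denied

Denied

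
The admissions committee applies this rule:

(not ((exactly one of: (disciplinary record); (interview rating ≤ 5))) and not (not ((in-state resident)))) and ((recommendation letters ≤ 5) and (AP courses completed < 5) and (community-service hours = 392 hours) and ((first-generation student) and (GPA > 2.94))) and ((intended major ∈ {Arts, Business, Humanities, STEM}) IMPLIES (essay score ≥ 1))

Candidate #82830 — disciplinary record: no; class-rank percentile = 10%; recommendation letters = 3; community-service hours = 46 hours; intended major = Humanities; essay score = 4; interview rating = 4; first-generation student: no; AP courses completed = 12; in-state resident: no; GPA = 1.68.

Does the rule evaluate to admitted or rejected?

Rejected

Atomic conditions:
  disciplinary record: no → false
  interview rating ≤ 5: 4 ≤ 5 is true
  in-state resident: no → false
  recommendation letters ≤ 5: 3 ≤ 5 is true
  AP courses completed < 5: 12 < 5 is false
  community-service hours = 392 hours: 46 == 392 is false
  first-generation student: no → false
  GPA > 2.94: 1.68 > 2.94 is false
  intended major ∈ {Arts, Business, Humanities, STEM}: Humanities is in the set → true
  essay score ≥ 1: 4 ≥ 1 is true
Combine:
[1.1.1] exactly-one(false, true) = true
[1.1] NOT true = false
[1.2.1] NOT false = true
[1.2] NOT true = false
[1] false AND false = false
[2.4] false AND false = false
[2] true AND false AND false AND false = false
[3] true → true = true
[root] false AND false AND true = false
Overall: false → rejected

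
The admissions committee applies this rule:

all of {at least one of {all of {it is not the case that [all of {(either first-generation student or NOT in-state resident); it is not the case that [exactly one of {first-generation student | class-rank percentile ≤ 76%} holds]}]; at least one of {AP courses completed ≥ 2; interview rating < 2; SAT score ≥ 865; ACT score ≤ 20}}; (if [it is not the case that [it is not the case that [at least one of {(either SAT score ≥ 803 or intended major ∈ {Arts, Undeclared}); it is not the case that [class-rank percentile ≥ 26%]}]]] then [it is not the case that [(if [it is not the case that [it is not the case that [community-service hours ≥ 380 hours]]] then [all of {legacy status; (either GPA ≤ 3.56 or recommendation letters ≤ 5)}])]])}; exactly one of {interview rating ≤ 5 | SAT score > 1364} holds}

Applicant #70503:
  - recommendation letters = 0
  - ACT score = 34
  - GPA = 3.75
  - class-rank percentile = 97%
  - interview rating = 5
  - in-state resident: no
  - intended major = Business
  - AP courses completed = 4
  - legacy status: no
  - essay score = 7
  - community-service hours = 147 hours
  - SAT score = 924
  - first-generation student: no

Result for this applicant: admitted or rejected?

Rejected

Atomic conditions:
  first-generation student: no → false
  NOT in-state resident: no → true
  class-rank percentile ≤ 76%: 97 ≤ 76 is false
  AP courses completed ≥ 2: 4 ≥ 2 is true
  interview rating < 2: 5 < 2 is false
  SAT score ≥ 865: 924 ≥ 865 is true
  ACT score ≤ 20: 34 ≤ 20 is false
  SAT score ≥ 803: 924 ≥ 803 is true
  intended major ∈ {Arts, Undeclared}: Business is not in the set → false
  class-rank percentile ≥ 26%: 97 ≥ 26 is true
  community-service hours ≥ 380 hours: 147 ≥ 380 is false
  legacy status: no → false
  GPA ≤ 3.56: 3.75 ≤ 3.56 is false
  recommendation letters ≤ 5: 0 ≤ 5 is true
  interview rating ≤ 5: 5 ≤ 5 is true
  SAT score > 1364: 924 > 1364 is false
Combine:
[1.1.1.1.1] false OR true = true
[1.1.1.1.2.1] exactly-one(false, false) = false
[1.1.1.1.2] NOT false = true
[1.1.1.1] true AND true = true
[1.1.1] NOT true = false
[1.1.2] true OR false OR true OR false = true
[1.1] false AND true = false
[1.2.1.1.1.1] true OR false = true
[1.2.1.1.1.2] NOT true = false
[1.2.1.1.1] true OR false = true
[1.2.1.1] NOT true = false
[1.2.1] NOT false = true
[1.2.2.1.1.1] NOT false = true
[1.2.2.1.1] NOT true = false
[1.2.2.1.2.2] false OR true = true
[1.2.2.1.2] false AND true = false
[1.2.2.1] false → false (antecedent false ⇒ implication holds) = true
[1.2.2] NOT true = false
[1.2] true → false = false
[1] false OR false = false
[2] exactly-one(true, false) = true
[root] false AND true = false
Overall: false → rejected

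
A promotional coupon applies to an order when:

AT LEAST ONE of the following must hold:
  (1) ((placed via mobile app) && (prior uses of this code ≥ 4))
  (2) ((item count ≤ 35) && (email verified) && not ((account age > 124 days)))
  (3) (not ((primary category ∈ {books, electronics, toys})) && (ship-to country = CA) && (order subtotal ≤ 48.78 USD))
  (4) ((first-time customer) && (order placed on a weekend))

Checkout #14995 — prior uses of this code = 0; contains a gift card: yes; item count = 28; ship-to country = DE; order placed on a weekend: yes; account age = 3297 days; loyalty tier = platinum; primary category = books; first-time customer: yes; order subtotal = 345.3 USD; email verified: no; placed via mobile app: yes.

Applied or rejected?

Applied

Atomic conditions:
  placed via mobile app: yes → true
  prior uses of this code ≥ 4: 0 ≥ 4 is false
  item count ≤ 35: 28 ≤ 35 is true
  email verified: no → false
  account age > 124 days: 3297 > 124 is true
  primary category ∈ {books, electronics, toys}: books is in the set → true
  ship-to country = CA: DE == CA is false
  order subtotal ≤ 48.78 USD: 345.3 ≤ 48.78 is false
  first-time customer: yes → true
  order placed on a weekend: yes → true
Combine:
[1] true AND false = false
[2.3] NOT true = false
[2] true AND false AND false = false
[3.1] NOT true = false
[3] false AND false AND false = false
[4] true AND true = true
[root] false OR false OR false OR true = true
Overall: true → applied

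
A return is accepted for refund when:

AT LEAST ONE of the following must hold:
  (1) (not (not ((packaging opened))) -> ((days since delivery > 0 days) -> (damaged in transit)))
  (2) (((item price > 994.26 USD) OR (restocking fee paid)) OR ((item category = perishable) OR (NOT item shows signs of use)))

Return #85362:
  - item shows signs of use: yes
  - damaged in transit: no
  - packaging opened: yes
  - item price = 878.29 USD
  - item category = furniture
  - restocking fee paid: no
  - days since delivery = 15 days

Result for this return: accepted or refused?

Refused

Atomic conditions:
  packaging opened: yes → true
  days since delivery > 0 days: 15 > 0 is true
  damaged in transit: no → false
  item price > 994.26 USD: 878.29 > 994.26 is false
  restocking fee paid: no → false
  item category = perishable: furniture == perishable is false
  NOT item shows signs of use: yes → false
Combine:
[1.1.1] NOT true = false
[1.1] NOT false = true
[1.2] true → false = false
[1] true → false = false
[2.1] false OR false = false
[2.2] false OR false = false
[2] false OR false = false
[root] false OR false = false
Overall: false → refused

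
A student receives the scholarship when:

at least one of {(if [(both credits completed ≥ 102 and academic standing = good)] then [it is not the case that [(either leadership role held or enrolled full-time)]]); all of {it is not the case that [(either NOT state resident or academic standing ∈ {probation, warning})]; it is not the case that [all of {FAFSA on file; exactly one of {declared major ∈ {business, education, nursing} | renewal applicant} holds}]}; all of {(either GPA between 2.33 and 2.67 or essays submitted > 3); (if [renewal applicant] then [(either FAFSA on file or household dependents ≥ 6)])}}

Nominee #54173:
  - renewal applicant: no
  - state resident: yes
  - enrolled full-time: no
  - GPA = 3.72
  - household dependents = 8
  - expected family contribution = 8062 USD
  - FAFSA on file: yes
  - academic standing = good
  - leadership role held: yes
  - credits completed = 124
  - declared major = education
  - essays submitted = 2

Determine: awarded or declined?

Atomic conditions:
  credits completed ≥ 102: 124 ≥ 102 is true
  academic standing = good: good == good is true
  leadership role held: yes → true
  enrolled full-time: no → false
  NOT state resident: yes → false
  academic standing ∈ {probation, warning}: good is not in the set → false
  FAFSA on file: yes → true
  declared major ∈ {business, education, nursing}: education is in the set → true
  renewal applicant: no → false
  GPA between 2.33 and 2.67: 3.72 in [2.33, 2.67] is false
  essays submitted > 3: 2 > 3 is false
  household dependents ≥ 6: 8 ≥ 6 is true
Combine:
[1.1] true AND true = true
[1.2.1] true OR false = true
[1.2] NOT true = false
[1] true → false = false
[2.1.1] false OR false = false
[2.1] NOT false = true
[2.2.1.2] exactly-one(true, false) = true
[2.2.1] true AND true = true
[2.2] NOT true = false
[2] true AND false = false
[3.1] false OR false = false
[3.2.2] true OR true = true
[3.2] false → true (antecedent false ⇒ implication holds) = true
[3] false AND true = false
[root] false OR false OR false = false
Overall: false → declined

Declined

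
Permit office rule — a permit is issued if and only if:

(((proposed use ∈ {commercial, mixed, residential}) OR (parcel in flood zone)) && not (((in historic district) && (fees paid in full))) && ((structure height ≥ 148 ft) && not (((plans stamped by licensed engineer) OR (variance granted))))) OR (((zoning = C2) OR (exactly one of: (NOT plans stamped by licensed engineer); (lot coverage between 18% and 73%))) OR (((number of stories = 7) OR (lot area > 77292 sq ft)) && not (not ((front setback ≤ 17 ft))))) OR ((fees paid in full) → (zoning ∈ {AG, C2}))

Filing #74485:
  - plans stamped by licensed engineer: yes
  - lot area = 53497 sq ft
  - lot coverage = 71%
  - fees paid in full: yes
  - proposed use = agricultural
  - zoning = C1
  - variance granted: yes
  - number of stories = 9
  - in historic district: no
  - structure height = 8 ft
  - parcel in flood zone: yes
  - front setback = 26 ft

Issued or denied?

Atomic conditions:
  proposed use ∈ {commercial, mixed, residential}: agricultural is not in the set → false
  parcel in flood zone: yes → true
  in historic district: no → false
  fees paid in full: yes → true
  structure height ≥ 148 ft: 8 ≥ 148 is false
  plans stamped by licensed engineer: yes → true
  variance granted: yes → true
  zoning = C2: C1 == C2 is false
  NOT plans stamped by licensed engineer: yes → false
  lot coverage between 18% and 73%: 71 in [18, 73] is true
  number of stories = 7: 9 == 7 is false
  lot area > 77292 sq ft: 53497 > 77292 is false
  front setback ≤ 17 ft: 26 ≤ 17 is false
  zoning ∈ {AG, C2}: C1 is not in the set → false
Combine:
[1.1] false OR true = true
[1.2.1] false AND true = false
[1.2] NOT false = true
[1.3.2.1] true OR true = true
[1.3.2] NOT true = false
[1.3] false AND false = false
[1] true AND true AND false = false
[2.1.2] exactly-one(false, true) = true
[2.1] false OR true = true
[2.2.1] false OR false = false
[2.2.2.1] NOT false = true
[2.2.2] NOT true = false
[2.2] false AND false = false
[2] true OR false = true
[3] true → false = false
[root] false OR true OR false = true
Overall: true → issued

Issued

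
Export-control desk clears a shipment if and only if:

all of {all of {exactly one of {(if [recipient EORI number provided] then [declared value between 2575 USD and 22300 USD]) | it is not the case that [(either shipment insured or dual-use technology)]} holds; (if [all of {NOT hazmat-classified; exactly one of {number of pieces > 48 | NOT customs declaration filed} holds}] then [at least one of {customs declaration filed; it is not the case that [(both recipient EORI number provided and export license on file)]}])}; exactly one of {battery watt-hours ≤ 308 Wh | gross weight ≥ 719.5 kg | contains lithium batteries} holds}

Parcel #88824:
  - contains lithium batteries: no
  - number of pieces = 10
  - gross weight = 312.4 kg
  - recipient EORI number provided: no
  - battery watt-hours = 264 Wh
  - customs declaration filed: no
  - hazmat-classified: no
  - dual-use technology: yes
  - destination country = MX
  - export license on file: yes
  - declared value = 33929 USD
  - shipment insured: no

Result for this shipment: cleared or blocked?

Cleared

Atomic conditions:
  recipient EORI number provided: no → false
  declared value between 2575 USD and 22300 USD: 33929 in [2575, 22300] is false
  shipment insured: no → false
  dual-use technology: yes → true
  NOT hazmat-classified: no → true
  number of pieces > 48: 10 > 48 is false
  NOT customs declaration filed: no → true
  customs declaration filed: no → false
  export license on file: yes → true
  battery watt-hours ≤ 308 Wh: 264 ≤ 308 is true
  gross weight ≥ 719.5 kg: 312.4 ≥ 719.5 is false
  contains lithium batteries: no → false
Combine:
[1.1.1] false → false (antecedent false ⇒ implication holds) = true
[1.1.2.1] false OR true = true
[1.1.2] NOT true = false
[1.1] exactly-one(true, false) = true
[1.2.1.2] exactly-one(false, true) = true
[1.2.1] true AND true = true
[1.2.2.2.1] false AND true = false
[1.2.2.2] NOT false = true
[1.2.2] false OR true = true
[1.2] true → true = true
[1] true AND true = true
[2] exactly-one(true, false, false) = true
[root] true AND true = true
Overall: true → cleared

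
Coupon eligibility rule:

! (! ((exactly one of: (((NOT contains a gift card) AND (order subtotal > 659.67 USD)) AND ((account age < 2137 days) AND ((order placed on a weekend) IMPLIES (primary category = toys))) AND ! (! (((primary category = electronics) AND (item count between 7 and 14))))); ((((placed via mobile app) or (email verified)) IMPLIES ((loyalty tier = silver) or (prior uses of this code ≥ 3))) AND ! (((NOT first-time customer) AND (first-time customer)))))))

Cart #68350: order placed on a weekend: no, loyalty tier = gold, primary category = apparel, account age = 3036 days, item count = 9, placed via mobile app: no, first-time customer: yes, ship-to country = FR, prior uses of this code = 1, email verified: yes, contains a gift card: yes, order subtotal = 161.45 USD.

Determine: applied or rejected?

Rejected

Atomic conditions:
  NOT contains a gift card: yes → false
  order subtotal > 659.67 USD: 161.45 > 659.67 is false
  account age < 2137 days: 3036 < 2137 is false
  order placed on a weekend: no → false
  primary category = toys: apparel == toys is false
  primary category = electronics: apparel == electronics is false
  item count between 7 and 14: 9 in [7, 14] is true
  placed via mobile app: no → false
  email verified: yes → true
  loyalty tier = silver: gold == silver is false
  prior uses of this code ≥ 3: 1 ≥ 3 is false
  NOT first-time customer: yes → false
  first-time customer: yes → true
Combine:
[1.1.1.1] false AND false = false
[1.1.1.2.2] false → false (antecedent false ⇒ implication holds) = true
[1.1.1.2] false AND true = false
[1.1.1.3.1.1] false AND true = false
[1.1.1.3.1] NOT false = true
[1.1.1.3] NOT true = false
[1.1.1] false AND false AND false = false
[1.1.2.1.1] false OR true = true
[1.1.2.1.2] false OR false = false
[1.1.2.1] true → false = false
[1.1.2.2.1] false AND true = false
[1.1.2.2] NOT false = true
[1.1.2] false AND true = false
[1.1] exactly-one(false, false) = false
[1] NOT false = true
[root] NOT true = false
Overall: false → rejected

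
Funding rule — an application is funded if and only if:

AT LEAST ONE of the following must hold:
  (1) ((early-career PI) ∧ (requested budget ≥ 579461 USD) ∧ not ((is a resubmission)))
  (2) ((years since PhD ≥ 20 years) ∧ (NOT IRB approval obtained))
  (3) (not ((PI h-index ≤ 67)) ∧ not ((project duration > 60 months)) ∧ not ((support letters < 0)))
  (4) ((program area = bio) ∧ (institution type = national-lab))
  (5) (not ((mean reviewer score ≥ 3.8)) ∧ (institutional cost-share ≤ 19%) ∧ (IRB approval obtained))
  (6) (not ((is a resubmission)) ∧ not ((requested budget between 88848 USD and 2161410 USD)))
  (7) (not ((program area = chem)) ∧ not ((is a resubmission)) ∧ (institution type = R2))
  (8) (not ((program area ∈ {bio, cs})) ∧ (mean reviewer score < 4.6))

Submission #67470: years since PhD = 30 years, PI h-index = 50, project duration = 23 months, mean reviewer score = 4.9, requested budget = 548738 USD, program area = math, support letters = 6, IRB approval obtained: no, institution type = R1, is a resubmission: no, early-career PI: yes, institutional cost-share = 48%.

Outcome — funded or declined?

Atomic conditions:
  early-career PI: yes → true
  requested budget ≥ 579461 USD: 548738 ≥ 579461 is false
  is a resubmission: no → false
  years since PhD ≥ 20 years: 30 ≥ 20 is true
  NOT IRB approval obtained: no → true
  PI h-index ≤ 67: 50 ≤ 67 is true
  project duration > 60 months: 23 > 60 is false
  support letters < 0: 6 < 0 is false
  program area = bio: math == bio is false
  institution type = national-lab: R1 == national-lab is false
  mean reviewer score ≥ 3.8: 4.9 ≥ 3.8 is true
  institutional cost-share ≤ 19%: 48 ≤ 19 is false
  IRB approval obtained: no → false
  requested budget between 88848 USD and 2161410 USD: 548738 in [88848, 2161410] is true
  program area = chem: math == chem is false
  institution type = R2: R1 == R2 is false
  program area ∈ {bio, cs}: math is not in the set → false
  mean reviewer score < 4.6: 4.9 < 4.6 is false
Combine:
[1.3] NOT false = true
[1] true AND false AND true = false
[2] true AND true = true
[3.1] NOT true = false
[3.2] NOT false = true
[3.3] NOT false = true
[3] false AND true AND true = false
[4] false AND false = false
[5.1] NOT true = false
[5] false AND false AND false = false
[6.1] NOT false = true
[6.2] NOT true = false
[6] true AND false = false
[7.1] NOT false = true
[7.2] NOT false = true
[7] true AND true AND false = false
[8.1] NOT false = true
[8] true AND false = false
[root] false OR true OR false OR false OR false OR false OR false OR false = true
Overall: true → funded

Funded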